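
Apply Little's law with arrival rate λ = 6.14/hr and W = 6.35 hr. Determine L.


Little's law: L = λ × W
= 6.14 × 6.35
= 38.99


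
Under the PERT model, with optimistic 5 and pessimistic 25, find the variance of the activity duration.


σ² = ((p - o) / 6)² = (p - o)² / 36
= (25 - 5)² / 36
= 20² / 36
= 400 / 36
= 11.1111


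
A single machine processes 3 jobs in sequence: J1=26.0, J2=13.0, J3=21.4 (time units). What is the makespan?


Sequential makespan: sum all processing times
= 26.0 + 13.0 + 21.4
= 60.4 time units


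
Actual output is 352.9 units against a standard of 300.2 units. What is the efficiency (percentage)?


Efficiency = (actual / standard) × 100
= (352.9 / 300.2) × 100
= 117.6%


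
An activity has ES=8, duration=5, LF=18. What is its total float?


EF = ES + duration = 8 + 5 = 13
LS = LF - duration = 18 - 5 = 13
Total Float = LF - EF = 18 - 13
(or LS - ES = 13 - 8)
= 5


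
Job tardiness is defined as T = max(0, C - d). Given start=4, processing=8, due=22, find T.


Completion = start + processing = 4 + 8 = 12
Tardiness = max(0, C - d) = max(0, 12 - 22)
= max(0, -10)
= 0


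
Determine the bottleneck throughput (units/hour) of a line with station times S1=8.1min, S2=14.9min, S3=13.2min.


Bottleneck = longest station time
Station times: [8.1, 14.9, 13.2]
Max = 14.9 min
Rate = 60 / 14.9
= 4.03 units/hour (bottleneck: 14.9min)


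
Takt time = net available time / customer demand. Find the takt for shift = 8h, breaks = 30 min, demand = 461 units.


Available = 8×60 - 30 = 450 min
Takt time = 450 / 461
= 0.98 min/unit


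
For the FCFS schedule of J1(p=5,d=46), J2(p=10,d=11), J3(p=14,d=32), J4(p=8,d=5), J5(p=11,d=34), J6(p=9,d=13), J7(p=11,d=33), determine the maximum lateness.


Lateness per job (L = C - d):
  J1: C=5, d=46, L=-41
  J2: C=15, d=11, L=4
  J3: C=29, d=32, L=-3
  J4: C=37, d=5, L=32
  J5: C=48, d=34, L=14
  J6: C=57, d=13, L=44
  J7: C=68, d=33, L=35
Lmax = max(-41, 4, -3, 32, 14, 44, 35)
= 44


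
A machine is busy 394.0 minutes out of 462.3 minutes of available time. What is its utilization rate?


Utilization = busy / total × 100
= 394.0 / 462.3 × 100
= 85.2%


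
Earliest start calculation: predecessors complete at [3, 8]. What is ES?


ES = max of all predecessor completion times
Predecessors: [3, 8]
ES = max(3, 8)
= 8


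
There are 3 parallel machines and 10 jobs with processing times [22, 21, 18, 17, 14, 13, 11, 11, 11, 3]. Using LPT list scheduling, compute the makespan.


Jobs (LPT sorted): [22, 21, 18, 17, 14, 13, 11, 11, 11, 3]
Machines: 3
  J=22 → Machine 1 (load: 0+22=22)
  J=21 → Machine 2 (load: 0+21=21)
  J=18 → Machine 3 (load: 0+18=18)
  J=17 → Machine 3 (load: 18+17=35)
  J=14 → Machine 2 (load: 21+14=35)
  J=13 → Machine 1 (load: 22+13=35)
  J=11 → Machine 1 (load: 35+11=46)
  J=11 → Machine 2 (load: 35+11=46)
  J=11 → Machine 3 (load: 35+11=46)
  J=3 → Machine 1 (load: 46+3=49)
Machine loads: [49, 46, 46]
Makespan = max = 49 time units


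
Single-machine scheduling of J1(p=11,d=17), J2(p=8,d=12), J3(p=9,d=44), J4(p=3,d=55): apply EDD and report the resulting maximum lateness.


EDD order: J2 → J1 → J3 → J4
Completion and lateness:
  J2: C=8, d=12, L=8-12=-4
  J1: C=19, d=17, L=19-17=2
  J3: C=28, d=44, L=28-44=-16
  J4: C=31, d=55, L=31-55=-24
Lmax = max(-4, 2, -16, -24)
= 2


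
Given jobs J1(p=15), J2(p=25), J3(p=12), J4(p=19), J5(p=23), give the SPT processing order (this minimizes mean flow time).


SPT: sort by shortest processing time
  J3: p=12
  J1: p=15
  J4: p=19
  J5: p=23
  J2: p=25
Order: J3 → J1 → J4 → J5 → J2


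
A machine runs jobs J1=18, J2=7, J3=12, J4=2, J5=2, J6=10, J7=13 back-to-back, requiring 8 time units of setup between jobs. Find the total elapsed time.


Makespan = Σ processing + (n-1) × setup
= (18 + 7 + 12 + 2 + 2 + 10 + 13) + (7-1)×8
= 64 + 48
= 112 time units


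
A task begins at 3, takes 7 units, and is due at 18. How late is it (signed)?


Completion = 3 + 7 = 10
Lateness = C - d = 10 - 18
= -8


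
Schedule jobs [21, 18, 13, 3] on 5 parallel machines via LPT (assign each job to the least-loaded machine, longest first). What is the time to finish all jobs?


Jobs (LPT sorted): [21, 18, 13, 3]
Machines: 5
  J=21 → Machine 1 (load: 0+21=21)
  J=18 → Machine 2 (load: 0+18=18)
  J=13 → Machine 3 (load: 0+13=13)
  J=3 → Machine 4 (load: 0+3=3)
Machine loads: [21, 18, 13, 3, 0]
Makespan = max = 21 time units


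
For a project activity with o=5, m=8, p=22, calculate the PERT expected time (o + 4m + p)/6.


te = (o + 4m + p) / 6
= (5 + 4×8 + 22) / 6
= (5 + 32 + 22) / 6
= 59 / 6
= 9.83


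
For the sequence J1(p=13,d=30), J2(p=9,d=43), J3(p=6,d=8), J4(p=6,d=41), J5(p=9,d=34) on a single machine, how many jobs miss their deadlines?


Completion vs due date:
  J1: C=13, d=30 → on time
  J2: C=22, d=43 → on time
  J3: C=28, d=8 → TARDY
  J4: C=34, d=41 → on time
  J5: C=43, d=34 → TARDY
Tardy jobs: J3, J5
Count = 2


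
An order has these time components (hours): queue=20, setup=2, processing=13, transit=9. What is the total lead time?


Lead time = queue + setup + processing + transit
= 20 + 2 + 13 + 9
= 44 hours


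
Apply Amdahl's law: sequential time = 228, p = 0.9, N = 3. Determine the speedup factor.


Amdahl's law: T_p = T × ((1-p) + p/N)
= 228 × ((1-0.9) + 0.9/3)
= 228 × (0.10 + 0.3000)
= 228 × 0.4000
= 91.20
Speedup = 228/91.20
= 2.50×


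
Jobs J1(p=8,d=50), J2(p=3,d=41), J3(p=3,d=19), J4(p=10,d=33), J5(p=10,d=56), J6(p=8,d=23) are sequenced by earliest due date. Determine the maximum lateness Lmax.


EDD order: J3 → J6 → J4 → J2 → J1 → J5
Completion and lateness:
  J3: C=3, d=19, L=3-19=-16
  J6: C=11, d=23, L=11-23=-12
  J4: C=21, d=33, L=21-33=-12
  J2: C=24, d=41, L=24-41=-17
  J1: C=32, d=50, L=32-50=-18
  J5: C=42, d=56, L=42-56=-14
Lmax = max(-16, -12, -12, -17, -18, -14)
= -12


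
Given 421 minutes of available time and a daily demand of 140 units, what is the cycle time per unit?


Cycle time = available time / demand
= 421 / 140
= 3.01 min/unit


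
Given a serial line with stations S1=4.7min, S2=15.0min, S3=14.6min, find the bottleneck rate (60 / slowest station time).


Bottleneck = longest station time
Station times: [4.7, 15.0, 14.6]
Max = 15.0 min
Rate = 60 / 15.0
= 4.00 units/hour (bottleneck: 15.0min)


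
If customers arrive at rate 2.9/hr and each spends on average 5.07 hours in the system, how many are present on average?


Little's law: L = λ × W
= 2.9 × 5.07
= 14.70


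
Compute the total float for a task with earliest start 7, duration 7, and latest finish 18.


EF = ES + duration = 7 + 7 = 14
LS = LF - duration = 18 - 7 = 11
Total Float = LF - EF = 18 - 14
(or LS - ES = 11 - 7)
= 4


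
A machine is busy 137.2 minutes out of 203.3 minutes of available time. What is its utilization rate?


Utilization = busy / total × 100
= 137.2 / 203.3 × 100
= 67.5%


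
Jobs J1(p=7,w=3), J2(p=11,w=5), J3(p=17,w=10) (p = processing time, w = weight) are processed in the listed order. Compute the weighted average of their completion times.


Completion times:
  J1: C=7, w×C=3×7=21
  J2: C=18, w×C=5×18=90
  J3: C=35, w×C=10×35=350
Sum w×C = 461
Sum w = 18
Weighted avg = 461/18
= 25.61


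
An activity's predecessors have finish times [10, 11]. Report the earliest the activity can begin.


ES = max of all predecessor completion times
Predecessors: [10, 11]
ES = max(10, 11)
= 11


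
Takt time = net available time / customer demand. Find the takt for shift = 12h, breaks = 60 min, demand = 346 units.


Available = 12×60 - 60 = 660 min
Takt time = 660 / 346
= 1.91 min/unit


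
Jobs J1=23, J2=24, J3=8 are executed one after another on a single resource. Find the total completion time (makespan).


Sequential makespan: sum all processing times
= 23 + 24 + 8
= 55 time units


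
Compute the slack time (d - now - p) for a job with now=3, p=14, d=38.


Slack = due - current_time - processing
= 38 - 3 - 14
= 21


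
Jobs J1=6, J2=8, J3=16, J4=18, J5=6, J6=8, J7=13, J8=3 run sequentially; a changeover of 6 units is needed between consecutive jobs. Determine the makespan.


Makespan = Σ processing + (n-1) × setup
= (6 + 8 + 16 + 18 + 6 + 8 + 13 + 3) + (8-1)×6
= 78 + 42
= 120 time units


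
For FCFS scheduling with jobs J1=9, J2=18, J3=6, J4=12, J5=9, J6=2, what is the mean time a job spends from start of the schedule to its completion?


Completion times:
  J1: completes at 9
  J2: completes at 27
  J3: completes at 33
  J4: completes at 45
  J5: completes at 54
  J6: completes at 56
Sum = 224
Average = 224/6
= 37.33


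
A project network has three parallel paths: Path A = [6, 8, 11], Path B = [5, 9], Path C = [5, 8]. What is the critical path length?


Path A: 6 + 8 + 11 = 25
Path B: 5 + 9 = 14
Path C: 5 + 8 = 13
Critical path = longest = max(25, 14, 13)
= 25 (Path A)


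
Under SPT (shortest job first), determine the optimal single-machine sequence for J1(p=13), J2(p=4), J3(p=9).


SPT: sort by shortest processing time
  J2: p=4
  J3: p=9
  J1: p=13
Order: J2 → J3 → J1


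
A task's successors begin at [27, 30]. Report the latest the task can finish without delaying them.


LF = min of all successor start times
Successors start at: [27, 30]
LF = min(27, 30)
= 27


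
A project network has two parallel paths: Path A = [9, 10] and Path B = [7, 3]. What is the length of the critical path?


Path A: 9 + 10 = 19
Path B: 7 + 3 = 10
Critical path = longest = max(19, 10)
= 19 (Path A)


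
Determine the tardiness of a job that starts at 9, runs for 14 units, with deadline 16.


Completion = start + processing = 9 + 14 = 23
Tardiness = max(0, C - d) = max(0, 23 - 16)
= max(0, 7)
= 7


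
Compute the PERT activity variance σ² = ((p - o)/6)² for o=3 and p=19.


σ² = ((p - o) / 6)² = (p - o)² / 36
= (19 - 3)² / 36
= 16² / 36
= 256 / 36
= 7.1111


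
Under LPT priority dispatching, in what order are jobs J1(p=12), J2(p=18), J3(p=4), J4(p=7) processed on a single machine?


LPT: sort by longest processing time first
  J2: p=18
  J1: p=12
  J4: p=7
  J3: p=4
Order: J2 → J1 → J4 → J3


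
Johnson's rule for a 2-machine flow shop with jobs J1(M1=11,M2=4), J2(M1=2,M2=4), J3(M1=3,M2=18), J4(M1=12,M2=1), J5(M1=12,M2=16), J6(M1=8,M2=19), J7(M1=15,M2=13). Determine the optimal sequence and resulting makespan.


Johnson's rule:
Group 1 (M1≤M2, sort by M1): ['J2', 'J3', 'J6', 'J5']
Group 2 (M1>M2, sort desc M2): ['J7', 'J1', 'J4']
Sequence: J2 → J3 → J6 → J5 → J7 → J1 → J4
Makespan calculation:
  J2: M1 done=2, M2 done=6
  J3: M1 done=5, M2 done=24
  J6: M1 done=13, M2 done=43
  J5: M1 done=25, M2 done=59
  J7: M1 done=40, M2 done=72
  J1: M1 done=51, M2 done=76
  J4: M1 done=63, M2 done=77
= Sequence: J2 → J3 → J6 → J5 → J7 → J1 → J4, Makespan: 77


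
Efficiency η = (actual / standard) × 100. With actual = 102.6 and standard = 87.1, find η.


Efficiency = (actual / standard) × 100
= (102.6 / 87.1) × 100
= 117.8%


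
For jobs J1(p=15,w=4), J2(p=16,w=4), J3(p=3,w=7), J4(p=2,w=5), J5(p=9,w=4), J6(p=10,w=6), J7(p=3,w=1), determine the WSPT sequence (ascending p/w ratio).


WSPT (Smith's rule): sort by p/w ascending
  J4: p/w = 2/5 = 0.400
  J3: p/w = 3/7 = 0.429
  J6: p/w = 10/6 = 1.667
  J5: p/w = 9/4 = 2.250
  J7: p/w = 3/1 = 3.000
  J1: p/w = 15/4 = 3.750
  J2: p/w = 16/4 = 4.000
Order: J4 → J3 → J6 → J5 → J7 → J1 → J2


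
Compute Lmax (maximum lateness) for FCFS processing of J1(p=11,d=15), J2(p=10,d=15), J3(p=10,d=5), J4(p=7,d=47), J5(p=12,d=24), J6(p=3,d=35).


Lateness per job (L = C - d):
  J1: C=11, d=15, L=-4
  J2: C=21, d=15, L=6
  J3: C=31, d=5, L=26
  J4: C=38, d=47, L=-9
  J5: C=50, d=24, L=26
  J6: C=53, d=35, L=18
Lmax = max(-4, 6, 26, -9, 26, 18)
= 26


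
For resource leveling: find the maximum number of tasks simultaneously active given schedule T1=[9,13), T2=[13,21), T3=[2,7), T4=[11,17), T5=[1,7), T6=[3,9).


Check each time point for overlaps:
  t=3: 3 tasks active (T3, T5, T6)
Max concurrent = 3


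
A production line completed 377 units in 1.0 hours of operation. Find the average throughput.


Throughput = units / time
= 377 / 1.0
= 377.0 units/hour


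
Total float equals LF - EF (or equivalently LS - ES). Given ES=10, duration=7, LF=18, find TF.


EF = ES + duration = 10 + 7 = 17
LS = LF - duration = 18 - 7 = 11
Total Float = LF - EF = 18 - 17
(or LS - ES = 11 - 10)
= 1


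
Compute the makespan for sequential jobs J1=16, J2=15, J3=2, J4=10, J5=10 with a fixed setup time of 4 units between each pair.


Makespan = Σ processing + (n-1) × setup
= (16 + 15 + 2 + 10 + 10) + (5-1)×4
= 53 + 16
= 69 time units


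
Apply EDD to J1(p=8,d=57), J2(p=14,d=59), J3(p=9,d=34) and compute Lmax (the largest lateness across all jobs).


EDD order: J3 → J1 → J2
Completion and lateness:
  J3: C=9, d=34, L=9-34=-25
  J1: C=17, d=57, L=17-57=-40
  J2: C=31, d=59, L=31-59=-28
Lmax = max(-25, -40, -28)
= -25


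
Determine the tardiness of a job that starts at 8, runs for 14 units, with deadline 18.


Completion = start + processing = 8 + 14 = 22
Tardiness = max(0, C - d) = max(0, 22 - 18)
= max(0, 4)
= 4


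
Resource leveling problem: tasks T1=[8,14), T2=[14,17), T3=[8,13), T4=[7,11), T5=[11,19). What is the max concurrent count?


Check each time point for overlaps:
  t=8: 3 tasks active (T1, T3, T4)
Max concurrent = 3


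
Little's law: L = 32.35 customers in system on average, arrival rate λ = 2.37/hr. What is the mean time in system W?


Little's law: L = λW → W = L / λ
= 32.35 / 2.37
= 13.65 hours


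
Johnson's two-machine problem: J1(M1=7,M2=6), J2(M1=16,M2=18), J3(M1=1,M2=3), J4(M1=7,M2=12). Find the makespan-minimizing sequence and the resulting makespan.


Johnson's rule:
Group 1 (M1≤M2, sort by M1): ['J3', 'J4', 'J2']
Group 2 (M1>M2, sort desc M2): ['J1']
Sequence: J3 → J4 → J2 → J1
Makespan calculation:
  J3: M1 done=1, M2 done=4
  J4: M1 done=8, M2 done=20
  J2: M1 done=24, M2 done=42
  J1: M1 done=31, M2 done=48
= Sequence: J3 → J4 → J2 → J1, Makespan: 48


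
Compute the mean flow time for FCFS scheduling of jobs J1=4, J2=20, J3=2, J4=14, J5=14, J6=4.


Completion times:
  J1: completes at 4
  J2: completes at 24
  J3: completes at 26
  J4: completes at 40
  J5: completes at 54
  J6: completes at 58
Sum = 206
Average = 206/6
= 34.33


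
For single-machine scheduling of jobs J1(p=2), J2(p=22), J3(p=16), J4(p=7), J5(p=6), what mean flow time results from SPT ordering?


SPT order: J1 → J5 → J4 → J3 → J2
Completion times:
  J1: C=2
  J5: C=8
  J4: C=15
  J3: C=31
  J2: C=53
Sum = 109, n = 5
Mean flow = 109/5
= 21.80


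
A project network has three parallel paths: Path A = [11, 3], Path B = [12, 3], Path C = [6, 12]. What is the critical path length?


Path A: 11 + 3 = 14
Path B: 12 + 3 = 15
Path C: 6 + 12 = 18
Critical path = longest = max(14, 15, 18)
= 18 (Path C)


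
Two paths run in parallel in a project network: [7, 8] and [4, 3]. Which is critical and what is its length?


Path A: 7 + 8 = 15
Path B: 4 + 3 = 7
Critical path = longest = max(15, 7)
= 15 (Path A)


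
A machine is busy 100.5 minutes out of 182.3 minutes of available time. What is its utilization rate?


Utilization = busy / total × 100
= 100.5 / 182.3 × 100
= 55.1%


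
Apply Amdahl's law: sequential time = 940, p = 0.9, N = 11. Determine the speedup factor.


Amdahl's law: T_p = T × ((1-p) + p/N)
= 940 × ((1-0.9) + 0.9/11)
= 940 × (0.10 + 0.0818)
= 940 × 0.1818
= 170.91
Speedup = 940/170.91
= 5.50×


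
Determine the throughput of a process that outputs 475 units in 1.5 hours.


Throughput = units / time
= 475 / 1.5
= 316.7 units/hour


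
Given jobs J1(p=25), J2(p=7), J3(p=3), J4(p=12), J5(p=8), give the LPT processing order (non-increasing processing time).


LPT: sort by longest processing time first
  J1: p=25
  J4: p=12
  J5: p=8
  J2: p=7
  J3: p=3
Order: J1 → J4 → J5 → J2 → J3


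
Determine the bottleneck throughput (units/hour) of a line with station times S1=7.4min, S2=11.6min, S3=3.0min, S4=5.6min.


Bottleneck = longest station time
Station times: [7.4, 11.6, 3.0, 5.6]
Max = 11.6 min
Rate = 60 / 11.6
= 5.17 units/hour (bottleneck: 11.6min)


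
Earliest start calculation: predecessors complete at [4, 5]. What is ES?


ES = max of all predecessor completion times
Predecessors: [4, 5]
ES = max(4, 5)
= 5


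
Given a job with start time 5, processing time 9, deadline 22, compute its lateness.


Completion = 5 + 9 = 14
Lateness = C - d = 14 - 22
= -8


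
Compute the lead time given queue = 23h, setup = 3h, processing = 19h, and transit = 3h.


Lead time = queue + setup + processing + transit
= 23 + 3 + 19 + 3
= 48 hours


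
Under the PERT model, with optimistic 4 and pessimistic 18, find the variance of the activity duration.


σ² = ((p - o) / 6)² = (p - o)² / 36
= (18 - 4)² / 36
= 14² / 36
= 196 / 36
= 5.4444


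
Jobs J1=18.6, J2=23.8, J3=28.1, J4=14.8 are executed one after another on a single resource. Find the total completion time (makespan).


Sequential makespan: sum all processing times
= 18.6 + 23.8 + 28.1 + 14.8
= 85.3 time units


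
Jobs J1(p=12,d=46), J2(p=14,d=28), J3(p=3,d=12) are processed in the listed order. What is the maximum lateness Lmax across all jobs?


Lateness per job (L = C - d):
  J1: C=12, d=46, L=-34
  J2: C=26, d=28, L=-2
  J3: C=29, d=12, L=17
Lmax = max(-34, -2, 17)
= 17


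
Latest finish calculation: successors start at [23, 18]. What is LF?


LF = min of all successor start times
Successors start at: [23, 18]
LF = min(23, 18)
= 18


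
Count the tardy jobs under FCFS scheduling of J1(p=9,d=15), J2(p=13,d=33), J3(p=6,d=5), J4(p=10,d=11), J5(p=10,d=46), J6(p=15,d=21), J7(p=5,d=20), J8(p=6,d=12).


Completion vs due date:
  J1: C=9, d=15 → on time
  J2: C=22, d=33 → on time
  J3: C=28, d=5 → TARDY
  J4: C=38, d=11 → TARDY
  J5: C=48, d=46 → TARDY
  J6: C=63, d=21 → TARDY
  J7: C=68, d=20 → TARDY
  J8: C=74, d=12 → TARDY
Tardy jobs: J3, J4, J5, J6, J7, J8
Count = 6


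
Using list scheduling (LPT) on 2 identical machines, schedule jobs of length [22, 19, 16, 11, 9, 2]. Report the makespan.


Jobs (LPT sorted): [22, 19, 16, 11, 9, 2]
Machines: 2
  J=22 → Machine 1 (load: 0+22=22)
  J=19 → Machine 2 (load: 0+19=19)
  J=16 → Machine 2 (load: 19+16=35)
  J=11 → Machine 1 (load: 22+11=33)
  J=9 → Machine 1 (load: 33+9=42)
  J=2 → Machine 2 (load: 35+2=37)
Machine loads: [42, 37]
Makespan = max = 42 time units


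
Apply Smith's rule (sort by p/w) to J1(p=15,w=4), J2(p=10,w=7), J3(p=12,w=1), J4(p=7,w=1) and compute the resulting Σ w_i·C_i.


WSPT order (by p/w): J2 → J1 → J4 → J3
  J2: C=10, w·C=7×10=70
  J1: C=25, w·C=4×25=100
  J4: C=32, w·C=1×32=32
  J3: C=44, w·C=1×44=44
Σ w·C = 246
= 246


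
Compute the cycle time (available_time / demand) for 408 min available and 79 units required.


Cycle time = available time / demand
= 408 / 79
= 5.16 min/unit


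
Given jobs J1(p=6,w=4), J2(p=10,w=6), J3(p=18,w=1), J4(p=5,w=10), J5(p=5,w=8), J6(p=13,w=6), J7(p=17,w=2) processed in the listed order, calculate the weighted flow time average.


Completion times:
  J1: C=6, w×C=4×6=24
  J2: C=16, w×C=6×16=96
  J3: C=34, w×C=1×34=34
  J4: C=39, w×C=10×39=390
  J5: C=44, w×C=8×44=352
  J6: C=57, w×C=6×57=342
  J7: C=74, w×C=2×74=148
Sum w×C = 1386
Sum w = 37
Weighted avg = 1386/37
= 37.46


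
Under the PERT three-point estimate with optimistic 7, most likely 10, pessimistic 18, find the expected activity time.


te = (o + 4m + p) / 6
= (7 + 4×10 + 18) / 6
= (7 + 40 + 18) / 6
= 65 / 6
= 10.83


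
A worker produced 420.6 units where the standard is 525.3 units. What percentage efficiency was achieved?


Efficiency = (actual / standard) × 100
= (420.6 / 525.3) × 100
= 80.1%


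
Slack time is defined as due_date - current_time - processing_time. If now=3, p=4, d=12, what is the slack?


Slack = due - current_time - processing
= 12 - 3 - 4
= 5


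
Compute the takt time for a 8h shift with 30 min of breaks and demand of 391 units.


Available = 8×60 - 30 = 450 min
Takt time = 450 / 391
= 1.15 min/unit


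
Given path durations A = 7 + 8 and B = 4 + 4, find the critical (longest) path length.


Path A: 7 + 8 = 15
Path B: 4 + 4 = 8
Critical path = longest = max(15, 8)
= 15 (Path A)


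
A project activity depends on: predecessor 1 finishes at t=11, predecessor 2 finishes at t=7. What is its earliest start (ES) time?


ES = max of all predecessor completion times
Predecessors: [11, 7]
ES = max(11, 7)
= 11


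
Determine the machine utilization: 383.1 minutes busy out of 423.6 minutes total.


Utilization = busy / total × 100
= 383.1 / 423.6 × 100
= 90.4%


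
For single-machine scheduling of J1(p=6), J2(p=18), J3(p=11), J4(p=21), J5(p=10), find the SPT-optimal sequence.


SPT: sort by shortest processing time
  J1: p=6
  J5: p=10
  J3: p=11
  J2: p=18
  J4: p=21
Order: J1 → J5 → J3 → J2 → J4


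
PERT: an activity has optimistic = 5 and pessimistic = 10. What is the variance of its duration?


σ² = ((p - o) / 6)² = (p - o)² / 36
= (10 - 5)² / 36
= 5² / 36
= 25 / 36
= 0.6944


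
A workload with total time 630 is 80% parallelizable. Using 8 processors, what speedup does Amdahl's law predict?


Amdahl's law: T_p = T × ((1-p) + p/N)
= 630 × ((1-0.8) + 0.8/8)
= 630 × (0.20 + 0.1000)
= 630 × 0.3000
= 189.00
Speedup = 630/189.00
= 3.33×


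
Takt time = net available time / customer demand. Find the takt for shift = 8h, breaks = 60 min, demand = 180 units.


Available = 8×60 - 60 = 420 min
Takt time = 420 / 180
= 2.33 min/unit


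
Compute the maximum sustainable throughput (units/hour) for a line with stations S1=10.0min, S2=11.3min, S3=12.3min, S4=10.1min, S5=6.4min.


Bottleneck = longest station time
Station times: [10.0, 11.3, 12.3, 10.1, 6.4]
Max = 12.3 min
Rate = 60 / 12.3
= 4.88 units/hour (bottleneck: 12.3min)


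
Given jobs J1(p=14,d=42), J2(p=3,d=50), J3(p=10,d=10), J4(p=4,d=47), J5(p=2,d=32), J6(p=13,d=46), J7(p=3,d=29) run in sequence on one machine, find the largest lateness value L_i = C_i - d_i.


Lateness per job (L = C - d):
  J1: C=14, d=42, L=-28
  J2: C=17, d=50, L=-33
  J3: C=27, d=10, L=17
  J4: C=31, d=47, L=-16
  J5: C=33, d=32, L=1
  J6: C=46, d=46, L=0
  J7: C=49, d=29, L=20
Lmax = max(-28, -33, 17, -16, 1, 0, 20)
= 20


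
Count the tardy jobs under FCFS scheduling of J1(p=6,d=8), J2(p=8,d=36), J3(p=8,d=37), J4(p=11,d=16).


Completion vs due date:
  J1: C=6, d=8 → on time
  J2: C=14, d=36 → on time
  J3: C=22, d=37 → on time
  J4: C=33, d=16 → TARDY
Tardy jobs: J4
Count = 1


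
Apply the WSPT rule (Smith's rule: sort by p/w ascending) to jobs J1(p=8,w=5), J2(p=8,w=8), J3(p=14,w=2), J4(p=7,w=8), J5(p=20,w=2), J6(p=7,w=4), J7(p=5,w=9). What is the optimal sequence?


WSPT (Smith's rule): sort by p/w ascending
  J7: p/w = 5/9 = 0.556
  J4: p/w = 7/8 = 0.875
  J2: p/w = 8/8 = 1.000
  J1: p/w = 8/5 = 1.600
  J6: p/w = 7/4 = 1.750
  J3: p/w = 14/2 = 7.000
  J5: p/w = 20/2 = 10.000
Order: J7 → J4 → J2 → J1 → J6 → J3 → J5


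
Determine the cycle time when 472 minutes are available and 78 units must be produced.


Cycle time = available time / demand
= 472 / 78
= 6.05 min/unit


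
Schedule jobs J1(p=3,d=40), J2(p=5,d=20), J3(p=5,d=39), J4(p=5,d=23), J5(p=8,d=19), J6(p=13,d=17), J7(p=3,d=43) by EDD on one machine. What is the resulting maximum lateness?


EDD order: J6 → J5 → J2 → J4 → J3 → J1 → J7
Completion and lateness:
  J6: C=13, d=17, L=13-17=-4
  J5: C=21, d=19, L=21-19=2
  J2: C=26, d=20, L=26-20=6
  J4: C=31, d=23, L=31-23=8
  J3: C=36, d=39, L=36-39=-3
  J1: C=39, d=40, L=39-40=-1
  J7: C=42, d=43, L=42-43=-1
Lmax = max(-4, 2, 6, 8, -3, -1, -1)
= 8


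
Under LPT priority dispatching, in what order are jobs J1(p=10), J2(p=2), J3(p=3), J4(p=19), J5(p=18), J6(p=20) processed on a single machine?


LPT: sort by longest processing time first
  J6: p=20
  J4: p=19
  J5: p=18
  J1: p=10
  J3: p=3
  J2: p=2
Order: J6 → J4 → J5 → J1 → J3 → J2


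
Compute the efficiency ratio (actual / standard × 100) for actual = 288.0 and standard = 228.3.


Efficiency = (actual / standard) × 100
= (288.0 / 228.3) × 100
= 126.1%


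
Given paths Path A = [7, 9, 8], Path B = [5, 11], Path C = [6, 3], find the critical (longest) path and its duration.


Path A: 7 + 9 + 8 = 24
Path B: 5 + 11 = 16
Path C: 6 + 3 = 9
Critical path = longest = max(24, 16, 9)
= 24 (Path A)


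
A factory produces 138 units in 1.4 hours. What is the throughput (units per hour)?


Throughput = units / time
= 138 / 1.4
= 98.6 units/hour


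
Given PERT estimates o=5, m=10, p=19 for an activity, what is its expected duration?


te = (o + 4m + p) / 6
= (5 + 4×10 + 19) / 6
= (5 + 40 + 19) / 6
= 64 / 6
= 10.67


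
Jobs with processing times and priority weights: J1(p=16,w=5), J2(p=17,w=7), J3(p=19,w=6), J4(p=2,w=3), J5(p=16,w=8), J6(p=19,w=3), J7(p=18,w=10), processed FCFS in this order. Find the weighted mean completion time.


Completion times:
  J1: C=16, w×C=5×16=80
  J2: C=33, w×C=7×33=231
  J3: C=52, w×C=6×52=312
  J4: C=54, w×C=3×54=162
  J5: C=70, w×C=8×70=560
  J6: C=89, w×C=3×89=267
  J7: C=107, w×C=10×107=1070
Sum w×C = 2682
Sum w = 42
Weighted avg = 2682/42
= 63.86


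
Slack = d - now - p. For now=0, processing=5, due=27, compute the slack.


Slack = due - current_time - processing
= 27 - 0 - 5
= 22


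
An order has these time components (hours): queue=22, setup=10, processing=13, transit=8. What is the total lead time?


Lead time = queue + setup + processing + transit
= 22 + 10 + 13 + 8
= 53 hours


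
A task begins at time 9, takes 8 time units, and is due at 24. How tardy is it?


Completion = start + processing = 9 + 8 = 17
Tardiness = max(0, C - d) = max(0, 17 - 24)
= max(0, -7)
= 0


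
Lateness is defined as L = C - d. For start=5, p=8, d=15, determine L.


Completion = 5 + 8 = 13
Lateness = C - d = 13 - 15
= -2


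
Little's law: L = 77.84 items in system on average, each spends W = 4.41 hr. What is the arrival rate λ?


Little's law: L = λW → λ = L / W
= 77.84 / 4.41
= 17.65 per hour


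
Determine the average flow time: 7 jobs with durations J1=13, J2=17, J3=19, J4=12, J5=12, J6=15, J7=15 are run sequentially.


Completion times:
  J1: completes at 13
  J2: completes at 30
  J3: completes at 49
  J4: completes at 61
  J5: completes at 73
  J6: completes at 88
  J7: completes at 103
Sum = 417
Average = 417/7
= 59.57


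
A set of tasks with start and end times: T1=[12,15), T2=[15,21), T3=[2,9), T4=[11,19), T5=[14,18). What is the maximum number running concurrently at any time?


Check each time point for overlaps:
  t=14: 3 tasks active (T1, T4, T5)
Max concurrent = 3


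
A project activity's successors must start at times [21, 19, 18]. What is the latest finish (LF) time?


LF = min of all successor start times
Successors start at: [21, 19, 18]
LF = min(21, 19, 18)
= 18


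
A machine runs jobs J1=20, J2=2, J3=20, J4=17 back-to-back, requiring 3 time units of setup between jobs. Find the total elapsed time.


Makespan = Σ processing + (n-1) × setup
= (20 + 2 + 20 + 17) + (4-1)×3
= 59 + 9
= 68 time units


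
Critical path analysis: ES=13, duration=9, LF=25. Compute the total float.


EF = ES + duration = 13 + 9 = 22
LS = LF - duration = 25 - 9 = 16
Total Float = LF - EF = 25 - 22
(or LS - ES = 16 - 13)
= 3


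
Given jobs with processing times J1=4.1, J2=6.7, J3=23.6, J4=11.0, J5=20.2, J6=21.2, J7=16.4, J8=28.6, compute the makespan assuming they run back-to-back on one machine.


Sequential makespan: sum all processing times
= 4.1 + 6.7 + 23.6 + 11.0 + 20.2 + 21.2 + 16.4 + 28.6
= 131.8 time units


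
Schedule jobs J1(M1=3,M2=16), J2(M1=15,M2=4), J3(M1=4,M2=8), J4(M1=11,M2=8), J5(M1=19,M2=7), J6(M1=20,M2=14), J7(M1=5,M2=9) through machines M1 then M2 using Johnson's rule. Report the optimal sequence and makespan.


Johnson's rule:
Group 1 (M1≤M2, sort by M1): ['J1', 'J3', 'J7']
Group 2 (M1>M2, sort desc M2): ['J6', 'J4', 'J5', 'J2']
Sequence: J1 → J3 → J7 → J6 → J4 → J5 → J2
Makespan calculation:
  J1: M1 done=3, M2 done=19
  J3: M1 done=7, M2 done=27
  J7: M1 done=12, M2 done=36
  J6: M1 done=32, M2 done=50
  J4: M1 done=43, M2 done=58
  J5: M1 done=62, M2 done=69
  J2: M1 done=77, M2 done=81
= Sequence: J1 → J3 → J7 → J6 → J4 → J5 → J2, Makespan: 81


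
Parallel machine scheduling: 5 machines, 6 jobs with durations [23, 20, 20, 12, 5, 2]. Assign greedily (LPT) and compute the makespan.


Jobs (LPT sorted): [23, 20, 20, 12, 5, 2]
Machines: 5
  J=23 → Machine 1 (load: 0+23=23)
  J=20 → Machine 2 (load: 0+20=20)
  J=20 → Machine 3 (load: 0+20=20)
  J=12 → Machine 4 (load: 0+12=12)
  J=5 → Machine 5 (load: 0+5=5)
  J=2 → Machine 5 (load: 5+2=7)
Machine loads: [23, 20, 20, 12, 7]
Makespan = max = 23 time units


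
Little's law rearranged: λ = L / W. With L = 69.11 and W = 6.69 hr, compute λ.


Little's law: L = λW → λ = L / W
= 69.11 / 6.69
= 10.33 per hour


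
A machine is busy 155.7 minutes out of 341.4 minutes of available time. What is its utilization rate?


Utilization = busy / total × 100
= 155.7 / 341.4 × 100
= 45.6%


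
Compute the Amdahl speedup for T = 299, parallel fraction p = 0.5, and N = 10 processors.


Amdahl's law: T_p = T × ((1-p) + p/N)
= 299 × ((1-0.5) + 0.5/10)
= 299 × (0.50 + 0.0500)
= 299 × 0.5500
= 164.45
Speedup = 299/164.45
= 1.82×


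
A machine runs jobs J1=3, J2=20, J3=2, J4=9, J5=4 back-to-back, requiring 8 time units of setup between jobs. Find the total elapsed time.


Makespan = Σ processing + (n-1) × setup
= (3 + 20 + 2 + 9 + 4) + (5-1)×8
= 38 + 32
= 70 time units


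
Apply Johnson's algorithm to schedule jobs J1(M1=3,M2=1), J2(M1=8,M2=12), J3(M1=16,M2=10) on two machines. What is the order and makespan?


Johnson's rule:
Group 1 (M1≤M2, sort by M1): ['J2']
Group 2 (M1>M2, sort desc M2): ['J3', 'J1']
Sequence: J2 → J3 → J1
Makespan calculation:
  J2: M1 done=8, M2 done=20
  J3: M1 done=24, M2 done=34
  J1: M1 done=27, M2 done=35
= Sequence: J2 → J3 → J1, Makespan: 35


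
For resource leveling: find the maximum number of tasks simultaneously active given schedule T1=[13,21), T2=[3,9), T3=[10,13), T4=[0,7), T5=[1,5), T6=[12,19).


Check each time point for overlaps:
  t=3: 3 tasks active (T2, T4, T5)
Max concurrent = 3


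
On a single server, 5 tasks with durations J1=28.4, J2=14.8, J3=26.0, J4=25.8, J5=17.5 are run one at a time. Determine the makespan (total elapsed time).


Sequential makespan: sum all processing times
= 28.4 + 14.8 + 26.0 + 25.8 + 17.5
= 112.5 time units


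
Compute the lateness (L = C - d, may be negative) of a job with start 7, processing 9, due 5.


Completion = 7 + 9 = 16
Lateness = C - d = 16 - 5
= 11


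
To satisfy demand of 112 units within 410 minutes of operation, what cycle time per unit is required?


Cycle time = available time / demand
= 410 / 112
= 3.66 min/unit


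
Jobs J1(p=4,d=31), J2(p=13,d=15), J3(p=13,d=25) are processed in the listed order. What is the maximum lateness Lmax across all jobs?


Lateness per job (L = C - d):
  J1: C=4, d=31, L=-27
  J2: C=17, d=15, L=2
  J3: C=30, d=25, L=5
Lmax = max(-27, 2, 5)
= 5


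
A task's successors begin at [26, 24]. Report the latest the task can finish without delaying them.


LF = min of all successor start times
Successors start at: [26, 24]
LF = min(26, 24)
= 24


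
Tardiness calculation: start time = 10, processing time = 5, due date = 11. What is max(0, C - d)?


Completion = start + processing = 10 + 5 = 15
Tardiness = max(0, C - d) = max(0, 15 - 11)
= max(0, 4)
= 4


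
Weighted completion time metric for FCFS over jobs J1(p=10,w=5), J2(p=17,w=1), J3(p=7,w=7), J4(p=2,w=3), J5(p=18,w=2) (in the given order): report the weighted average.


Completion times:
  J1: C=10, w×C=5×10=50
  J2: C=27, w×C=1×27=27
  J3: C=34, w×C=7×34=238
  J4: C=36, w×C=3×36=108
  J5: C=54, w×C=2×54=108
Sum w×C = 531
Sum w = 18
Weighted avg = 531/18
= 29.50


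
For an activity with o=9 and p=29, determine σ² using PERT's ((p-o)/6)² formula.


σ² = ((p - o) / 6)² = (p - o)² / 36
= (29 - 9)² / 36
= 20² / 36
= 400 / 36
= 11.1111


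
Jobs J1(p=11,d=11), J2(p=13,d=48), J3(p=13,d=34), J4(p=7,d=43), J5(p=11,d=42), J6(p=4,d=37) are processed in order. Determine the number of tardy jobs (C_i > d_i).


Completion vs due date:
  J1: C=11, d=11 → on time
  J2: C=24, d=48 → on time
  J3: C=37, d=34 → TARDY
  J4: C=44, d=43 → TARDY
  J5: C=55, d=42 → TARDY
  J6: C=59, d=37 → TARDY
Tardy jobs: J3, J4, J5, J6
Count = 4


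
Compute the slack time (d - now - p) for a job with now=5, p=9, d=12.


Slack = due - current_time - processing
= 12 - 5 - 9
= -2


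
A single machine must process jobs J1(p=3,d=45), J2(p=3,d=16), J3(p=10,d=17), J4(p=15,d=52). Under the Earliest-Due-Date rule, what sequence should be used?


EDD: sort by earliest due date
  J2: d=16, p=3
  J3: d=17, p=10
  J1: d=45, p=3
  J4: d=52, p=15
Order: J2 → J3 → J1 → J4


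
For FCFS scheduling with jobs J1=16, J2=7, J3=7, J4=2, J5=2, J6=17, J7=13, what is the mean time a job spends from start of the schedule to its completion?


Completion times:
  J1: completes at 16
  J2: completes at 23
  J3: completes at 30
  J4: completes at 32
  J5: completes at 34
  J6: completes at 51
  J7: completes at 64
Sum = 250
Average = 250/7
= 35.71


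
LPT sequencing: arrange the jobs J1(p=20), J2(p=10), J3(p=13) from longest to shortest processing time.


LPT: sort by longest processing time first
  J1: p=20
  J3: p=13
  J2: p=10
Order: J1 → J3 → J2


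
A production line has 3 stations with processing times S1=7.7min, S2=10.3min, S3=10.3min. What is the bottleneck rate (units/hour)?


Bottleneck = longest station time
Station times: [7.7, 10.3, 10.3]
Max = 10.3 min
Rate = 60 / 10.3
= 5.83 units/hour (bottleneck: 10.3min)


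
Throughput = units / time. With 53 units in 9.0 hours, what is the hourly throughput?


Throughput = units / time
= 53 / 9.0
= 5.9 units/hour


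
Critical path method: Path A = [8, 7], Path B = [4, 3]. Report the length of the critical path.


Path A: 8 + 7 = 15
Path B: 4 + 3 = 7
Critical path = longest = max(15, 7)
= 15 (Path A)


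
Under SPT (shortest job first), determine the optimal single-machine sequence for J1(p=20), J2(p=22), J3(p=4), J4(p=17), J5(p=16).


SPT: sort by shortest processing time
  J3: p=4
  J5: p=16
  J4: p=17
  J1: p=20
  J2: p=22
Order: J3 → J5 → J4 → J1 → J2


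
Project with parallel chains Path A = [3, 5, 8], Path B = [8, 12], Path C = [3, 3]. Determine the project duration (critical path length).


Path A: 3 + 5 + 8 = 16
Path B: 8 + 12 = 20
Path C: 3 + 3 = 6
Critical path = longest = max(16, 20, 6)
= 20 (Path B)


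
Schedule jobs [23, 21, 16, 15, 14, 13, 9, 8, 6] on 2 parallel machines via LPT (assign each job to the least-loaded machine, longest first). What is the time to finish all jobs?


Jobs (LPT sorted): [23, 21, 16, 15, 14, 13, 9, 8, 6]
Machines: 2
  J=23 → Machine 1 (load: 0+23=23)
  J=21 → Machine 2 (load: 0+21=21)
  J=16 → Machine 2 (load: 21+16=37)
  J=15 → Machine 1 (load: 23+15=38)
  J=14 → Machine 2 (load: 37+14=51)
  J=13 → Machine 1 (load: 38+13=51)
  J=9 → Machine 1 (load: 51+9=60)
  J=8 → Machine 2 (load: 51+8=59)
  J=6 → Machine 2 (load: 59+6=65)
Machine loads: [60, 65]
Makespan = max = 65 time units


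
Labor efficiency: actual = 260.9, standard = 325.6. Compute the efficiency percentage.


Efficiency = (actual / standard) × 100
= (260.9 / 325.6) × 100
= 80.1%


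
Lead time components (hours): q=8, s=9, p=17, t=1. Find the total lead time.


Lead time = queue + setup + processing + transit
= 8 + 9 + 17 + 1
= 35 hours


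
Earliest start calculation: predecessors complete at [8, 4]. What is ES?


ES = max of all predecessor completion times
Predecessors: [8, 4]
ES = max(8, 4)
= 8


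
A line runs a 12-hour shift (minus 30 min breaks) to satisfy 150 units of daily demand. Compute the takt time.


Available = 12×60 - 30 = 690 min
Takt time = 690 / 150
= 4.60 min/unit


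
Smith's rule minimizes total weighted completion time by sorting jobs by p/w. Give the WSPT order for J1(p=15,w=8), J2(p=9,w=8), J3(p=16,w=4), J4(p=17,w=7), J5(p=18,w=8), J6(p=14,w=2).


WSPT (Smith's rule): sort by p/w ascending
  J2: p/w = 9/8 = 1.125
  J1: p/w = 15/8 = 1.875
  J5: p/w = 18/8 = 2.250
  J4: p/w = 17/7 = 2.429
  J3: p/w = 16/4 = 4.000
  J6: p/w = 14/2 = 7.000
Order: J2 → J1 → J5 → J4 → J3 → J6


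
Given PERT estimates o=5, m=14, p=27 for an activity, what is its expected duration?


te = (o + 4m + p) / 6
= (5 + 4×14 + 27) / 6
= (5 + 56 + 27) / 6
= 88 / 6
= 14.67


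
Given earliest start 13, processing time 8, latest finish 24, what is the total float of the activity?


EF = ES + duration = 13 + 8 = 21
LS = LF - duration = 24 - 8 = 16
Total Float = LF - EF = 24 - 21
(or LS - ES = 16 - 13)
= 3


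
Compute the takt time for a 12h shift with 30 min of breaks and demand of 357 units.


Available = 12×60 - 30 = 690 min
Takt time = 690 / 357
= 1.93 min/unit


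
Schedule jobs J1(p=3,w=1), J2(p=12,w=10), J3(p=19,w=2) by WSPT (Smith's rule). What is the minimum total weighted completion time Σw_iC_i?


WSPT order (by p/w): J2 → J1 → J3
  J2: C=12, w·C=10×12=120
  J1: C=15, w·C=1×15=15
  J3: C=34, w·C=2×34=68
Σ w·C = 203
= 203


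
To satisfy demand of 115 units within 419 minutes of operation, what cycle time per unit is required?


Cycle time = available time / demand
= 419 / 115
= 3.64 min/unit


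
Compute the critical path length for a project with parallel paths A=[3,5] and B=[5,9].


Path A: 3 + 5 = 8
Path B: 5 + 9 = 14
Critical path = longest = max(8, 14)
= 14 (Path B)


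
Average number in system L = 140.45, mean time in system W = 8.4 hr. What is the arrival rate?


Little's law: L = λW → λ = L / W
= 140.45 / 8.4
= 16.72 per hour


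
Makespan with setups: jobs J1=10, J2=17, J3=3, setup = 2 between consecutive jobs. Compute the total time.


Makespan = Σ processing + (n-1) × setup
= (10 + 17 + 3) + (3-1)×2
= 30 + 4
= 34 time units


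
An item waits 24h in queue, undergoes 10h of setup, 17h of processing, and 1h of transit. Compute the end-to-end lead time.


Lead time = queue + setup + processing + transit
= 24 + 10 + 17 + 1
= 52 hours


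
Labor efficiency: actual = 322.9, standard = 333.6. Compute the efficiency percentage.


Efficiency = (actual / standard) × 100
= (322.9 / 333.6) × 100
= 96.8%


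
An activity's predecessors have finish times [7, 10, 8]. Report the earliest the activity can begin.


ES = max of all predecessor completion times
Predecessors: [7, 10, 8]
ES = max(7, 10, 8)
= 10


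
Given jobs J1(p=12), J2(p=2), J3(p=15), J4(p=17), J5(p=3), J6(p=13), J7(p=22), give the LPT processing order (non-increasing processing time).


LPT: sort by longest processing time first
  J7: p=22
  J4: p=17
  J3: p=15
  J6: p=13
  J1: p=12
  J5: p=3
  J2: p=2
Order: J7 → J4 → J3 → J6 → J1 → J5 → J2


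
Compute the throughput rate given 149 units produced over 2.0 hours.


Throughput = units / time
= 149 / 2.0
= 74.5 units/hour
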